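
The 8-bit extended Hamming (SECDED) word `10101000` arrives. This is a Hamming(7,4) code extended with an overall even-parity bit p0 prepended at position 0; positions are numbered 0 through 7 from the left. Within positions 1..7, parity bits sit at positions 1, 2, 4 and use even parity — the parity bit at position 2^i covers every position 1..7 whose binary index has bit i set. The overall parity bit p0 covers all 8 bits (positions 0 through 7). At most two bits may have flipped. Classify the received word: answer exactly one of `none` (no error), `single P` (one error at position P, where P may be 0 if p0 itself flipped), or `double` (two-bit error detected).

s1: b1⊕b3⊕b5⊕b7 = 0⊕0⊕0⊕0 = 0
s2: b2⊕b3⊕b6⊕b7 = 1⊕0⊕0⊕0 = 1
s4: b4⊕b5⊕b6⊕b7 = 1⊕0⊕0⊕0 = 1
Syndrome (s4...s1) = 110 → position 6.
Overall parity (XOR of all 8 bits, including p0): 1⊕0⊕1⊕0⊕1⊕0⊕0⊕0 = 1
Overall=1, syndrome position=6 → single-bit error at position 6.

single 6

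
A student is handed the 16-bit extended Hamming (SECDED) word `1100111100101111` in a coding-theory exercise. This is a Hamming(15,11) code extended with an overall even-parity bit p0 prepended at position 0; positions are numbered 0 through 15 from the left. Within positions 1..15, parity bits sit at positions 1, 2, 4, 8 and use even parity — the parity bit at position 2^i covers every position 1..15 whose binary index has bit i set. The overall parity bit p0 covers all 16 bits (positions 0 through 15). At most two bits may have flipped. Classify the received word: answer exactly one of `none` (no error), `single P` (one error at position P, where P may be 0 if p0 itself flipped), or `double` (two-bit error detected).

single 11

s1: b1⊕b3⊕b5⊕b7⊕b9⊕b11⊕b13⊕b15 = 1⊕0⊕1⊕1⊕0⊕0⊕1⊕1 = 1
s2: b2⊕b3⊕b6⊕b7⊕b10⊕b11⊕b14⊕b15 = 0⊕0⊕1⊕1⊕1⊕0⊕1⊕1 = 1
s4: b4⊕b5⊕b6⊕b7⊕b12⊕b13⊕b14⊕b15 = 1⊕1⊕1⊕1⊕1⊕1⊕1⊕1 = 0
s8: b8⊕b9⊕b10⊕b11⊕b12⊕b13⊕b14⊕b15 = 0⊕0⊕1⊕0⊕1⊕1⊕1⊕1 = 1
Syndrome (s8...s1) = 1011 → position 11.
Overall parity (XOR of all 16 bits, including p0): 1⊕1⊕0⊕0⊕1⊕1⊕1⊕1⊕0⊕0⊕1⊕0⊕1⊕1⊕1⊕1 = 1
Overall=1, syndrome position=11 → single-bit error at position 11.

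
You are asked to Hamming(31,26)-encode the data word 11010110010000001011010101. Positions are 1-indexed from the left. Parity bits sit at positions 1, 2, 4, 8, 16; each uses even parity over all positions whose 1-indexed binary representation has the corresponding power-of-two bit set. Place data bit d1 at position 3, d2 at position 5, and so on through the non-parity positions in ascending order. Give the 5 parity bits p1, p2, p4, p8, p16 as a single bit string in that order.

00000

Place data bits at non-power-of-two positions: b3=1, b5=1, b6=0, b7=1, b9=0, b10=1, b11=1, b12=0, b13=0, b14=1, b15=0, b17=0, b18=0, b19=0, b20=0, b21=0, b22=1, b23=0, b24=1, b25=1, b26=0, b27=1, b28=0, b29=1, b30=0, b31=1.
p1 = XOR of data positions {3,5,7,9,11,13,15,17,19,21,23,25,27,29,31} = 1⊕1⊕1⊕0⊕1⊕0⊕0⊕0⊕0⊕0⊕0⊕1⊕1⊕1⊕1 = 0
p2 = XOR of data positions {3,6,7,10,11,14,15,18,19,22,23,26,27,30,31} = 1⊕0⊕1⊕1⊕1⊕1⊕0⊕0⊕0⊕1⊕0⊕0⊕1⊕0⊕1 = 0
p4 = XOR of data positions {5,6,7,12,13,14,15,20,21,22,23,28,29,30,31} = 1⊕0⊕1⊕0⊕0⊕1⊕0⊕0⊕0⊕1⊕0⊕0⊕1⊕0⊕1 = 0
p8 = XOR of data positions {9,10,11,12,13,14,15,24,25,26,27,28,29,30,31} = 0⊕1⊕1⊕0⊕0⊕1⊕0⊕1⊕1⊕0⊕1⊕0⊕1⊕0⊕1 = 0
p16 = XOR of data positions {17,18,19,20,21,22,23,24,25,26,27,28,29,30,31} = 0⊕0⊕0⊕0⊕0⊕1⊕0⊕1⊕1⊕0⊕1⊕0⊕1⊕0⊕1 = 0
Parity bits p1,p2,p4,p8,p16 = 00000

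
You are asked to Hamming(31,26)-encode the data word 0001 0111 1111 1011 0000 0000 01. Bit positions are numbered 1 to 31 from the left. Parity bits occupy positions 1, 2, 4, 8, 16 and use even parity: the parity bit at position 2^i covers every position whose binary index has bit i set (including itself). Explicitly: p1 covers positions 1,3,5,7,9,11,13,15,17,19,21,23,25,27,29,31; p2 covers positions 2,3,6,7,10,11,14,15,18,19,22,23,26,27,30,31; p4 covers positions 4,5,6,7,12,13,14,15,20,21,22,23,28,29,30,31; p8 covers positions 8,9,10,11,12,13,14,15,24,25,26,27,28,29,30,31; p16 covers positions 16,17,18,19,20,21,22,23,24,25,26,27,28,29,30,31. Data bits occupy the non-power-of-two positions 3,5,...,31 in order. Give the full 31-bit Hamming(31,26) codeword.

Place data bits at non-power-of-two positions: b3=0, b5=0, b6=0, b7=1, b9=0, b10=1, b11=1, b12=1, b13=1, b14=1, b15=1, b17=1, b18=1, b19=0, b20=1, b21=1, b22=0, b23=0, b24=0, b25=0, b26=0, b27=0, b28=0, b29=0, b30=0, b31=1.
p1 = XOR of data positions {3,5,7,9,11,13,15,17,19,21,23,25,27,29,31} = 0⊕0⊕1⊕0⊕1⊕1⊕1⊕1⊕0⊕1⊕0⊕0⊕0⊕0⊕1 = 1
p2 = XOR of data positions {3,6,7,10,11,14,15,18,19,22,23,26,27,30,31} = 0⊕0⊕1⊕1⊕1⊕1⊕1⊕1⊕0⊕0⊕0⊕0⊕0⊕0⊕1 = 1
p4 = XOR of data positions {5,6,7,12,13,14,15,20,21,22,23,28,29,30,31} = 0⊕0⊕1⊕1⊕1⊕1⊕1⊕1⊕1⊕0⊕0⊕0⊕0⊕0⊕1 = 0
p8 = XOR of data positions {9,10,11,12,13,14,15,24,25,26,27,28,29,30,31} = 0⊕1⊕1⊕1⊕1⊕1⊕1⊕0⊕0⊕0⊕0⊕0⊕0⊕0⊕1 = 1
p16 = XOR of data positions {17,18,19,20,21,22,23,24,25,26,27,28,29,30,31} = 1⊕1⊕0⊕1⊕1⊕0⊕0⊕0⊕0⊕0⊕0⊕0⊕0⊕0⊕1 = 1
Codeword b1..b31 = 1100001101111111110110000000001

1100001101111111110110000000001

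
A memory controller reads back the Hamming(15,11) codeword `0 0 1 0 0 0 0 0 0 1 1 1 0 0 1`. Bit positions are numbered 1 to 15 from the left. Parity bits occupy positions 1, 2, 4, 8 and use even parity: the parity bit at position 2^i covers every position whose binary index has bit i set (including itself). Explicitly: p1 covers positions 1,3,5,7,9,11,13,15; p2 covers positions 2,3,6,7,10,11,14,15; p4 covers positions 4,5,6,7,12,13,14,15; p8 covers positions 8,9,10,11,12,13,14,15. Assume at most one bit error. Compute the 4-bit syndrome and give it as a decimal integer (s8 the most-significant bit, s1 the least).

s1: b1⊕b3⊕b5⊕b7⊕b9⊕b11⊕b13⊕b15 = 0⊕1⊕0⊕0⊕0⊕1⊕0⊕1 = 1
s2: b2⊕b3⊕b6⊕b7⊕b10⊕b11⊕b14⊕b15 = 0⊕1⊕0⊕0⊕1⊕1⊕0⊕1 = 0
s4: b4⊕b5⊕b6⊕b7⊕b12⊕b13⊕b14⊕b15 = 0⊕0⊕0⊕0⊕1⊕0⊕0⊕1 = 0
s8: b8⊕b9⊕b10⊕b11⊕b12⊕b13⊕b14⊕b15 = 0⊕0⊕1⊕1⊕1⊕0⊕0⊕1 = 0
Syndrome (s8...s1) = 0001 → position 1.

1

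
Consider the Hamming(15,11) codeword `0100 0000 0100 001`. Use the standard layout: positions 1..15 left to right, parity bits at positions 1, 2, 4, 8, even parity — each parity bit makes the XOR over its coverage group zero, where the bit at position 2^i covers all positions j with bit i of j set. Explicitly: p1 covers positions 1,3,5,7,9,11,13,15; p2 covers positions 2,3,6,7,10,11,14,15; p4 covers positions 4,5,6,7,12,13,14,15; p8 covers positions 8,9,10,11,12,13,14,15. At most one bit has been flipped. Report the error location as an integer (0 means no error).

s1: b1⊕b3⊕b5⊕b7⊕b9⊕b11⊕b13⊕b15 = 0⊕0⊕0⊕0⊕0⊕0⊕0⊕1 = 1
s2: b2⊕b3⊕b6⊕b7⊕b10⊕b11⊕b14⊕b15 = 1⊕0⊕0⊕0⊕1⊕0⊕0⊕1 = 1
s4: b4⊕b5⊕b6⊕b7⊕b12⊕b13⊕b14⊕b15 = 0⊕0⊕0⊕0⊕0⊕0⊕0⊕1 = 1
s8: b8⊕b9⊕b10⊕b11⊕b12⊕b13⊕b14⊕b15 = 0⊕0⊕1⊕0⊕0⊕0⊕0⊕1 = 0
Syndrome (s8...s1) = 0111 → position 7.

7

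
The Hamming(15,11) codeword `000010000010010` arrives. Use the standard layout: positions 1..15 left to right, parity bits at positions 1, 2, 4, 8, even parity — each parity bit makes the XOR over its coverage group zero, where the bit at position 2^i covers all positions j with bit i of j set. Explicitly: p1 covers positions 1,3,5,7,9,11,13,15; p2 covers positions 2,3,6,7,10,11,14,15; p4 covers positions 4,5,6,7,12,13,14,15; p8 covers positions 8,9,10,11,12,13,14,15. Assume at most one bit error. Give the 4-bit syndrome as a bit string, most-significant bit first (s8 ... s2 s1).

0000

s1: b1⊕b3⊕b5⊕b7⊕b9⊕b11⊕b13⊕b15 = 0⊕0⊕1⊕0⊕0⊕1⊕0⊕0 = 0
s2: b2⊕b3⊕b6⊕b7⊕b10⊕b11⊕b14⊕b15 = 0⊕0⊕0⊕0⊕0⊕1⊕1⊕0 = 0
s4: b4⊕b5⊕b6⊕b7⊕b12⊕b13⊕b14⊕b15 = 0⊕1⊕0⊕0⊕0⊕0⊕1⊕0 = 0
s8: b8⊕b9⊕b10⊕b11⊕b12⊕b13⊕b14⊕b15 = 0⊕0⊕0⊕1⊕0⊕0⊕1⊕0 = 0
Syndrome (s8...s1) = 0000 → position 0 (no error).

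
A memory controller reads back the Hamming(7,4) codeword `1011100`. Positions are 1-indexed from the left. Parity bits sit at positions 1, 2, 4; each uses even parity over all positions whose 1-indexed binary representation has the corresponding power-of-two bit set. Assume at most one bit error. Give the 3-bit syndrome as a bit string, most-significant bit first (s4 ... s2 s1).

s1: b1⊕b3⊕b5⊕b7 = 1⊕1⊕1⊕0 = 1
s2: b2⊕b3⊕b6⊕b7 = 0⊕1⊕0⊕0 = 1
s4: b4⊕b5⊕b6⊕b7 = 1⊕1⊕0⊕0 = 0
Syndrome (s4...s1) = 011 → position 3.

011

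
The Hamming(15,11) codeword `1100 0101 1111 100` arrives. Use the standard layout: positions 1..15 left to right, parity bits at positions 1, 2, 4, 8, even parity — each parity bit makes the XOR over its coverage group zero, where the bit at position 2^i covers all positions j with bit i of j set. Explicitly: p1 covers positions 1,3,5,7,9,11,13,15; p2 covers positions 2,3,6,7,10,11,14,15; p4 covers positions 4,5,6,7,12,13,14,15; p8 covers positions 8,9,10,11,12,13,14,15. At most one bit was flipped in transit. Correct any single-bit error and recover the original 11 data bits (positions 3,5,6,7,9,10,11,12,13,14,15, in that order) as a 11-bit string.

00101111100

s1: b1⊕b3⊕b5⊕b7⊕b9⊕b11⊕b13⊕b15 = 1⊕0⊕0⊕0⊕1⊕1⊕1⊕0 = 0
s2: b2⊕b3⊕b6⊕b7⊕b10⊕b11⊕b14⊕b15 = 1⊕0⊕1⊕0⊕1⊕1⊕0⊕0 = 0
s4: b4⊕b5⊕b6⊕b7⊕b12⊕b13⊕b14⊕b15 = 0⊕0⊕1⊕0⊕1⊕1⊕0⊕0 = 1
s8: b8⊕b9⊕b10⊕b11⊕b12⊕b13⊕b14⊕b15 = 1⊕1⊕1⊕1⊕1⊕1⊕0⊕0 = 0
Syndrome (s8...s1) = 0100 → position 4.
Flip bit 4: corrected codeword = 110101011111100
Data bits at positions 3,5,6,7,9,10,11,12,13,14,15: 00101111100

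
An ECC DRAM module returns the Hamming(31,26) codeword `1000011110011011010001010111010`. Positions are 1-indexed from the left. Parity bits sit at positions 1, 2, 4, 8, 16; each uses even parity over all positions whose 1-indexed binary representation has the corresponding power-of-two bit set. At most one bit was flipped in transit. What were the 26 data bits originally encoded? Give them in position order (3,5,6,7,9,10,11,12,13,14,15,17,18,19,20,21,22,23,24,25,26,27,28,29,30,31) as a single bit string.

s1: b1⊕b3⊕b5⊕b7⊕b9⊕b11⊕b13⊕b15⊕b17⊕b19⊕b21⊕b23⊕b25⊕b27⊕b29⊕b31 = 1⊕0⊕0⊕1⊕1⊕0⊕1⊕1⊕0⊕0⊕0⊕0⊕0⊕1⊕0⊕0 = 0
s2: b2⊕b3⊕b6⊕b7⊕b10⊕b11⊕b14⊕b15⊕b18⊕b19⊕b22⊕b23⊕b26⊕b27⊕b30⊕b31 = 0⊕0⊕1⊕1⊕0⊕0⊕0⊕1⊕1⊕0⊕1⊕0⊕1⊕1⊕1⊕0 = 0
s4: b4⊕b5⊕b6⊕b7⊕b12⊕b13⊕b14⊕b15⊕b20⊕b21⊕b22⊕b23⊕b28⊕b29⊕b30⊕b31 = 0⊕0⊕1⊕1⊕1⊕1⊕0⊕1⊕0⊕0⊕1⊕0⊕1⊕0⊕1⊕0 = 0
s8: b8⊕b9⊕b10⊕b11⊕b12⊕b13⊕b14⊕b15⊕b24⊕b25⊕b26⊕b27⊕b28⊕b29⊕b30⊕b31 = 1⊕1⊕0⊕0⊕1⊕1⊕0⊕1⊕1⊕0⊕1⊕1⊕1⊕0⊕1⊕0 = 0
s16: b16⊕b17⊕b18⊕b19⊕b20⊕b21⊕b22⊕b23⊕b24⊕b25⊕b26⊕b27⊕b28⊕b29⊕b30⊕b31 = 1⊕0⊕1⊕0⊕0⊕0⊕1⊕0⊕1⊕0⊕1⊕1⊕1⊕0⊕1⊕0 = 0
Syndrome (s16...s1) = 00000 → position 0 (no error).
No correction needed.
Data bits at positions 3,5,6,7,9,10,11,12,13,14,15,17,18,19,20,21,22,23,24,25,26,27,28,29,30,31: 00111001101010001010111010

00111001101010001010111010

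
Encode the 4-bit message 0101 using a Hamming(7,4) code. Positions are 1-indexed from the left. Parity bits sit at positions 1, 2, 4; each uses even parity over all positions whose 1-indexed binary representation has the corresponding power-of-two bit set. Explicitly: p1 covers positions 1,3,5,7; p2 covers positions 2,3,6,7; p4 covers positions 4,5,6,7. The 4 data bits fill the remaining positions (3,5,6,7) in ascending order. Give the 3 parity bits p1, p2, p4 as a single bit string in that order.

Place data bits at non-power-of-two positions: b3=0, b5=1, b6=0, b7=1.
p1 = XOR of data positions {3,5,7} = 0⊕1⊕1 = 0
p2 = XOR of data positions {3,6,7} = 0⊕0⊕1 = 1
p4 = XOR of data positions {5,6,7} = 1⊕0⊕1 = 0
Parity bits p1,p2,p4 = 010

010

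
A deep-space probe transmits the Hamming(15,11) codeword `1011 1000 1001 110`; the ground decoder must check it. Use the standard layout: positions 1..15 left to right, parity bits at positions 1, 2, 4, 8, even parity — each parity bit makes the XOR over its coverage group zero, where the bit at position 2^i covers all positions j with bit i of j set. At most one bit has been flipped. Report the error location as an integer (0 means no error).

5

s1: b1⊕b3⊕b5⊕b7⊕b9⊕b11⊕b13⊕b15 = 1⊕1⊕1⊕0⊕1⊕0⊕1⊕0 = 1
s2: b2⊕b3⊕b6⊕b7⊕b10⊕b11⊕b14⊕b15 = 0⊕1⊕0⊕0⊕0⊕0⊕1⊕0 = 0
s4: b4⊕b5⊕b6⊕b7⊕b12⊕b13⊕b14⊕b15 = 1⊕1⊕0⊕0⊕1⊕1⊕1⊕0 = 1
s8: b8⊕b9⊕b10⊕b11⊕b12⊕b13⊕b14⊕b15 = 0⊕1⊕0⊕0⊕1⊕1⊕1⊕0 = 0
Syndrome (s8...s1) = 0101 → position 5.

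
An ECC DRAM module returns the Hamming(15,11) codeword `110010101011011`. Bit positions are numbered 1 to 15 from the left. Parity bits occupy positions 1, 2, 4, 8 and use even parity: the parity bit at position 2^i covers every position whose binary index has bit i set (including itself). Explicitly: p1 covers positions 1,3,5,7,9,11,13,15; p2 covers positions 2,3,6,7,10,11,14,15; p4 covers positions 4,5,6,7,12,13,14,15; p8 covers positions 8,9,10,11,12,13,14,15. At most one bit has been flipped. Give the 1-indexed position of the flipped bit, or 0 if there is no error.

s1: b1⊕b3⊕b5⊕b7⊕b9⊕b11⊕b13⊕b15 = 1⊕0⊕1⊕1⊕1⊕1⊕0⊕1 = 0
s2: b2⊕b3⊕b6⊕b7⊕b10⊕b11⊕b14⊕b15 = 1⊕0⊕0⊕1⊕0⊕1⊕1⊕1 = 1
s4: b4⊕b5⊕b6⊕b7⊕b12⊕b13⊕b14⊕b15 = 0⊕1⊕0⊕1⊕1⊕0⊕1⊕1 = 1
s8: b8⊕b9⊕b10⊕b11⊕b12⊕b13⊕b14⊕b15 = 0⊕1⊕0⊕1⊕1⊕0⊕1⊕1 = 1
Syndrome (s8...s1) = 1110 → position 14.

14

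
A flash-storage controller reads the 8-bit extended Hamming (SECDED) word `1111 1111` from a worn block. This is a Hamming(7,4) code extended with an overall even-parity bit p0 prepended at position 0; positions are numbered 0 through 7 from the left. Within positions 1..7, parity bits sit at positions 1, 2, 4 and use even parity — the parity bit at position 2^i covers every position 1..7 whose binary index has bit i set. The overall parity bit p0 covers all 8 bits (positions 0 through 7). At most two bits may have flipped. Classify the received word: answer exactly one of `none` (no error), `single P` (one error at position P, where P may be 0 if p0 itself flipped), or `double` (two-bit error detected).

s1: b1⊕b3⊕b5⊕b7 = 1⊕1⊕1⊕1 = 0
s2: b2⊕b3⊕b6⊕b7 = 1⊕1⊕1⊕1 = 0
s4: b4⊕b5⊕b6⊕b7 = 1⊕1⊕1⊕1 = 0
Syndrome (s4...s1) = 000 → position 0 (no error).
Overall parity (XOR of all 8 bits, including p0): 1⊕1⊕1⊕1⊕1⊕1⊕1⊕1 = 0
Overall=0, syndrome position=0 → no error.

none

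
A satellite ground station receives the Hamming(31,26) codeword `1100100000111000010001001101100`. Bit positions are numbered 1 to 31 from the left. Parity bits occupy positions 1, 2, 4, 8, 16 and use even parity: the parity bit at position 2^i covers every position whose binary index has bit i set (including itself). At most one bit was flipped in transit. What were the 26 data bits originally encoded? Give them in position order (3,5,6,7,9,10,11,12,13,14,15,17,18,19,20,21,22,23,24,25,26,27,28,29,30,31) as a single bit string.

s1: b1⊕b3⊕b5⊕b7⊕b9⊕b11⊕b13⊕b15⊕b17⊕b19⊕b21⊕b23⊕b25⊕b27⊕b29⊕b31 = 1⊕0⊕1⊕0⊕0⊕1⊕1⊕0⊕0⊕0⊕0⊕0⊕1⊕0⊕1⊕0 = 0
s2: b2⊕b3⊕b6⊕b7⊕b10⊕b11⊕b14⊕b15⊕b18⊕b19⊕b22⊕b23⊕b26⊕b27⊕b30⊕b31 = 1⊕0⊕0⊕0⊕0⊕1⊕0⊕0⊕1⊕0⊕1⊕0⊕1⊕0⊕0⊕0 = 1
s4: b4⊕b5⊕b6⊕b7⊕b12⊕b13⊕b14⊕b15⊕b20⊕b21⊕b22⊕b23⊕b28⊕b29⊕b30⊕b31 = 0⊕1⊕0⊕0⊕1⊕1⊕0⊕0⊕0⊕0⊕1⊕0⊕1⊕1⊕0⊕0 = 0
s8: b8⊕b9⊕b10⊕b11⊕b12⊕b13⊕b14⊕b15⊕b24⊕b25⊕b26⊕b27⊕b28⊕b29⊕b30⊕b31 = 0⊕0⊕0⊕1⊕1⊕1⊕0⊕0⊕0⊕1⊕1⊕0⊕1⊕1⊕0⊕0 = 1
s16: b16⊕b17⊕b18⊕b19⊕b20⊕b21⊕b22⊕b23⊕b24⊕b25⊕b26⊕b27⊕b28⊕b29⊕b30⊕b31 = 0⊕0⊕1⊕0⊕0⊕0⊕1⊕0⊕0⊕1⊕1⊕0⊕1⊕1⊕0⊕0 = 0
Syndrome (s16...s1) = 01010 → position 10.
Flip bit 10: corrected codeword = 1100100001111000010001001101100
Data bits at positions 3,5,6,7,9,10,11,12,13,14,15,17,18,19,20,21,22,23,24,25,26,27,28,29,30,31: 01000111100010001001101100

01000111100010001001101100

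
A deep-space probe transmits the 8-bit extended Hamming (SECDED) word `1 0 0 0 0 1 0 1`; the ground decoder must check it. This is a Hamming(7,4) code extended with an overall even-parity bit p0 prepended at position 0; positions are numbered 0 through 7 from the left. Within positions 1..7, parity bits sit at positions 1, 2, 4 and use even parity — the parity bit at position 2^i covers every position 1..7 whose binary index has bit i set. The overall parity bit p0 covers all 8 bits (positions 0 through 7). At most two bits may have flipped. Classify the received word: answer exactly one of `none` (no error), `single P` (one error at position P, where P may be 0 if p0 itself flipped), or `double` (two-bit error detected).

single 2

s1: b1⊕b3⊕b5⊕b7 = 0⊕0⊕1⊕1 = 0
s2: b2⊕b3⊕b6⊕b7 = 0⊕0⊕0⊕1 = 1
s4: b4⊕b5⊕b6⊕b7 = 0⊕1⊕0⊕1 = 0
Syndrome (s4...s1) = 010 → position 2.
Overall parity (XOR of all 8 bits, including p0): 1⊕0⊕0⊕0⊕0⊕1⊕0⊕1 = 1
Overall=1, syndrome position=2 → single-bit error at position 2.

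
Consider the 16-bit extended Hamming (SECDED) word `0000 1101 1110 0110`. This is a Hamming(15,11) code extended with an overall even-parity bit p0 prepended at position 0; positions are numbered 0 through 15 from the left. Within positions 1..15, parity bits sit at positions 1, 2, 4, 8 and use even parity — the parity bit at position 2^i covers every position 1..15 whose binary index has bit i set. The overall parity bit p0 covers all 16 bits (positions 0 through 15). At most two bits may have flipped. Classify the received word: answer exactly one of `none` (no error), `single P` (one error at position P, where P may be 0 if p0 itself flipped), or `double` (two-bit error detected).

double

s1: b1⊕b3⊕b5⊕b7⊕b9⊕b11⊕b13⊕b15 = 0⊕0⊕1⊕1⊕1⊕0⊕1⊕0 = 0
s2: b2⊕b3⊕b6⊕b7⊕b10⊕b11⊕b14⊕b15 = 0⊕0⊕0⊕1⊕1⊕0⊕1⊕0 = 1
s4: b4⊕b5⊕b6⊕b7⊕b12⊕b13⊕b14⊕b15 = 1⊕1⊕0⊕1⊕0⊕1⊕1⊕0 = 1
s8: b8⊕b9⊕b10⊕b11⊕b12⊕b13⊕b14⊕b15 = 1⊕1⊕1⊕0⊕0⊕1⊕1⊕0 = 1
Syndrome (s8...s1) = 1110 → position 14.
Overall parity (XOR of all 16 bits, including p0): 0⊕0⊕0⊕0⊕1⊕1⊕0⊕1⊕1⊕1⊕1⊕0⊕0⊕1⊕1⊕0 = 0
Overall=0, syndrome position=14 → double-bit error detected (uncorrectable).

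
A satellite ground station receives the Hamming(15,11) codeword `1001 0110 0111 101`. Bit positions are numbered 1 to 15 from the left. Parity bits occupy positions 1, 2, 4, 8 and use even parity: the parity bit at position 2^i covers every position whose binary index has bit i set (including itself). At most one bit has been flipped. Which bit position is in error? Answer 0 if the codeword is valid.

11

s1: b1⊕b3⊕b5⊕b7⊕b9⊕b11⊕b13⊕b15 = 1⊕0⊕0⊕1⊕0⊕1⊕1⊕1 = 1
s2: b2⊕b3⊕b6⊕b7⊕b10⊕b11⊕b14⊕b15 = 0⊕0⊕1⊕1⊕1⊕1⊕0⊕1 = 1
s4: b4⊕b5⊕b6⊕b7⊕b12⊕b13⊕b14⊕b15 = 1⊕0⊕1⊕1⊕1⊕1⊕0⊕1 = 0
s8: b8⊕b9⊕b10⊕b11⊕b12⊕b13⊕b14⊕b15 = 0⊕0⊕1⊕1⊕1⊕1⊕0⊕1 = 1
Syndrome (s8...s1) = 1011 → position 11.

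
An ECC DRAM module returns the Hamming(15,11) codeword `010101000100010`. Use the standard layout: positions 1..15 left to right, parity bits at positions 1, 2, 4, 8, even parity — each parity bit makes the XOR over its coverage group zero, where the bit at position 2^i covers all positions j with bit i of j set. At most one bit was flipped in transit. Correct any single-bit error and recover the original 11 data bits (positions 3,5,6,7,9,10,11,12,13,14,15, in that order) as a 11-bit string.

00100100010

s1: b1⊕b3⊕b5⊕b7⊕b9⊕b11⊕b13⊕b15 = 0⊕0⊕0⊕0⊕0⊕0⊕0⊕0 = 0
s2: b2⊕b3⊕b6⊕b7⊕b10⊕b11⊕b14⊕b15 = 1⊕0⊕1⊕0⊕1⊕0⊕1⊕0 = 0
s4: b4⊕b5⊕b6⊕b7⊕b12⊕b13⊕b14⊕b15 = 1⊕0⊕1⊕0⊕0⊕0⊕1⊕0 = 1
s8: b8⊕b9⊕b10⊕b11⊕b12⊕b13⊕b14⊕b15 = 0⊕0⊕1⊕0⊕0⊕0⊕1⊕0 = 0
Syndrome (s8...s1) = 0100 → position 4.
Flip bit 4: corrected codeword = 010001000100010
Data bits at positions 3,5,6,7,9,10,11,12,13,14,15: 00100100010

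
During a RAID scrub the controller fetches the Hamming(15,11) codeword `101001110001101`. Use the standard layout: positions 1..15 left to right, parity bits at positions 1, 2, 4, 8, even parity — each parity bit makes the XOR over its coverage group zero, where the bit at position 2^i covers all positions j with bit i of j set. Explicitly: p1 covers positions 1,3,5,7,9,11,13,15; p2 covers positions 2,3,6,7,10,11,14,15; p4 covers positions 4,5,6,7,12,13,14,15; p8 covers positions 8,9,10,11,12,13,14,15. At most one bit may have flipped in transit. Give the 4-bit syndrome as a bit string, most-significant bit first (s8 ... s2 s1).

s1: b1⊕b3⊕b5⊕b7⊕b9⊕b11⊕b13⊕b15 = 1⊕1⊕0⊕1⊕0⊕0⊕1⊕1 = 1
s2: b2⊕b3⊕b6⊕b7⊕b10⊕b11⊕b14⊕b15 = 0⊕1⊕1⊕1⊕0⊕0⊕0⊕1 = 0
s4: b4⊕b5⊕b6⊕b7⊕b12⊕b13⊕b14⊕b15 = 0⊕0⊕1⊕1⊕1⊕1⊕0⊕1 = 1
s8: b8⊕b9⊕b10⊕b11⊕b12⊕b13⊕b14⊕b15 = 1⊕0⊕0⊕0⊕1⊕1⊕0⊕1 = 0
Syndrome (s8...s1) = 0101 → position 5.

0101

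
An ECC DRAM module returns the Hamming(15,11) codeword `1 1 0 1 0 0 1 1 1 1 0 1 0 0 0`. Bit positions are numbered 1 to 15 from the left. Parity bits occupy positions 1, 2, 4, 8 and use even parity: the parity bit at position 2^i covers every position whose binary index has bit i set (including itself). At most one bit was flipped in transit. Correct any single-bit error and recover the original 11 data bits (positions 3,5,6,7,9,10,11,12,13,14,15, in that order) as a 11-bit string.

00001101000

s1: b1⊕b3⊕b5⊕b7⊕b9⊕b11⊕b13⊕b15 = 1⊕0⊕0⊕1⊕1⊕0⊕0⊕0 = 1
s2: b2⊕b3⊕b6⊕b7⊕b10⊕b11⊕b14⊕b15 = 1⊕0⊕0⊕1⊕1⊕0⊕0⊕0 = 1
s4: b4⊕b5⊕b6⊕b7⊕b12⊕b13⊕b14⊕b15 = 1⊕0⊕0⊕1⊕1⊕0⊕0⊕0 = 1
s8: b8⊕b9⊕b10⊕b11⊕b12⊕b13⊕b14⊕b15 = 1⊕1⊕1⊕0⊕1⊕0⊕0⊕0 = 0
Syndrome (s8...s1) = 0111 → position 7.
Flip bit 7: corrected codeword = 110100011101000
Data bits at positions 3,5,6,7,9,10,11,12,13,14,15: 00001101000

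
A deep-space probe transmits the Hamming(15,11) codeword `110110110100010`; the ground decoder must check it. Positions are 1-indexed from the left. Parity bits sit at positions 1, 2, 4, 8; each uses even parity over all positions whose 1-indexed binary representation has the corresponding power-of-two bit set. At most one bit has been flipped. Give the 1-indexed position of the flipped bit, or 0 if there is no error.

9

s1: b1⊕b3⊕b5⊕b7⊕b9⊕b11⊕b13⊕b15 = 1⊕0⊕1⊕1⊕0⊕0⊕0⊕0 = 1
s2: b2⊕b3⊕b6⊕b7⊕b10⊕b11⊕b14⊕b15 = 1⊕0⊕0⊕1⊕1⊕0⊕1⊕0 = 0
s4: b4⊕b5⊕b6⊕b7⊕b12⊕b13⊕b14⊕b15 = 1⊕1⊕0⊕1⊕0⊕0⊕1⊕0 = 0
s8: b8⊕b9⊕b10⊕b11⊕b12⊕b13⊕b14⊕b15 = 1⊕0⊕1⊕0⊕0⊕0⊕1⊕0 = 1
Syndrome (s8...s1) = 1001 → position 9.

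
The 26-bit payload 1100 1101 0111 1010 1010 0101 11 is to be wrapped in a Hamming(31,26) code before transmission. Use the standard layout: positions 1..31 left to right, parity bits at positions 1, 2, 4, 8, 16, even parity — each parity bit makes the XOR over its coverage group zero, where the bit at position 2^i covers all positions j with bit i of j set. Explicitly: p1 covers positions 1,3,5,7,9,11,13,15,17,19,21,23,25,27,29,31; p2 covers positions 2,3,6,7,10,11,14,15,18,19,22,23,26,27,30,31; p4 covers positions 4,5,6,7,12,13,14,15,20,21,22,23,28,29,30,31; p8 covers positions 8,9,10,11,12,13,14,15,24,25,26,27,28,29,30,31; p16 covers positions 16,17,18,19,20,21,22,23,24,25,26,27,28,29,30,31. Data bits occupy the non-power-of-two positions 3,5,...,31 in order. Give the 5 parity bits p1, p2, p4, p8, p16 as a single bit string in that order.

01101

Place data bits at non-power-of-two positions: b3=1, b5=1, b6=0, b7=0, b9=1, b10=1, b11=0, b12=1, b13=0, b14=1, b15=1, b17=1, b18=1, b19=0, b20=1, b21=0, b22=1, b23=0, b24=1, b25=0, b26=0, b27=1, b28=0, b29=1, b30=1, b31=1.
p1 = XOR of data positions {3,5,7,9,11,13,15,17,19,21,23,25,27,29,31} = 1⊕1⊕0⊕1⊕0⊕0⊕1⊕1⊕0⊕0⊕0⊕0⊕1⊕1⊕1 = 0
p2 = XOR of data positions {3,6,7,10,11,14,15,18,19,22,23,26,27,30,31} = 1⊕0⊕0⊕1⊕0⊕1⊕1⊕1⊕0⊕1⊕0⊕0⊕1⊕1⊕1 = 1
p4 = XOR of data positions {5,6,7,12,13,14,15,20,21,22,23,28,29,30,31} = 1⊕0⊕0⊕1⊕0⊕1⊕1⊕1⊕0⊕1⊕0⊕0⊕1⊕1⊕1 = 1
p8 = XOR of data positions {9,10,11,12,13,14,15,24,25,26,27,28,29,30,31} = 1⊕1⊕0⊕1⊕0⊕1⊕1⊕1⊕0⊕0⊕1⊕0⊕1⊕1⊕1 = 0
p16 = XOR of data positions {17,18,19,20,21,22,23,24,25,26,27,28,29,30,31} = 1⊕1⊕0⊕1⊕0⊕1⊕0⊕1⊕0⊕0⊕1⊕0⊕1⊕1⊕1 = 1
Parity bits p1,p2,p4,p8,p16 = 01101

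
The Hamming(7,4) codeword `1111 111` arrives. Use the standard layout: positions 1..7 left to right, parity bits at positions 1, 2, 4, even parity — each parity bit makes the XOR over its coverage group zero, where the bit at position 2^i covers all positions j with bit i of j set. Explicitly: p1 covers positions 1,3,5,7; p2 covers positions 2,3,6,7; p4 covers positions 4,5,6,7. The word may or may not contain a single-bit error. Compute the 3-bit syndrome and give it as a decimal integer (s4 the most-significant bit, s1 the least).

0

s1: b1⊕b3⊕b5⊕b7 = 1⊕1⊕1⊕1 = 0
s2: b2⊕b3⊕b6⊕b7 = 1⊕1⊕1⊕1 = 0
s4: b4⊕b5⊕b6⊕b7 = 1⊕1⊕1⊕1 = 0
Syndrome (s4...s1) = 000 → position 0 (no error).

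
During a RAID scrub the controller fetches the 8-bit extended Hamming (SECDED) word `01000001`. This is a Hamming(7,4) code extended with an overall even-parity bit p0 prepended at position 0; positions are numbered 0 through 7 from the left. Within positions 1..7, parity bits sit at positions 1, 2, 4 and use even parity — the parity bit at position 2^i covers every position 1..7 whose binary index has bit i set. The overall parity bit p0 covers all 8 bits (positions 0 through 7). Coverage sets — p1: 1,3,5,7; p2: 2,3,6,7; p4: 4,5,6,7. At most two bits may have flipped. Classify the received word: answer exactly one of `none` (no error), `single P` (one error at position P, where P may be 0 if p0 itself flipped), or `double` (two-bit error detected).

double

s1: b1⊕b3⊕b5⊕b7 = 1⊕0⊕0⊕1 = 0
s2: b2⊕b3⊕b6⊕b7 = 0⊕0⊕0⊕1 = 1
s4: b4⊕b5⊕b6⊕b7 = 0⊕0⊕0⊕1 = 1
Syndrome (s4...s1) = 110 → position 6.
Overall parity (XOR of all 8 bits, including p0): 0⊕1⊕0⊕0⊕0⊕0⊕0⊕1 = 0
Overall=0, syndrome position=6 → double-bit error detected (uncorrectable).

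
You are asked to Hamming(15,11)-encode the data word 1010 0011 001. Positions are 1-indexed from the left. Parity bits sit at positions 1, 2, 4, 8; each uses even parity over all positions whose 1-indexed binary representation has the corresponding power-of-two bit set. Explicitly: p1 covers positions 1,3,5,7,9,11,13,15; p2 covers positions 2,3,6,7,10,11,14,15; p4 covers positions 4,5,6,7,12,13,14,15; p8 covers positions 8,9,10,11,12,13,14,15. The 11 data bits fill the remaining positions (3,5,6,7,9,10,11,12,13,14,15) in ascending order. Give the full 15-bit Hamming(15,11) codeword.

101101010011001

Place data bits at non-power-of-two positions: b3=1, b5=0, b6=1, b7=0, b9=0, b10=0, b11=1, b12=1, b13=0, b14=0, b15=1.
p1 = XOR of data positions {3,5,7,9,11,13,15} = 1⊕0⊕0⊕0⊕1⊕0⊕1 = 1
p2 = XOR of data positions {3,6,7,10,11,14,15} = 1⊕1⊕0⊕0⊕1⊕0⊕1 = 0
p4 = XOR of data positions {5,6,7,12,13,14,15} = 0⊕1⊕0⊕1⊕0⊕0⊕1 = 1
p8 = XOR of data positions {9,10,11,12,13,14,15} = 0⊕0⊕1⊕1⊕0⊕0⊕1 = 1
Codeword b1..b15 = 101101010011001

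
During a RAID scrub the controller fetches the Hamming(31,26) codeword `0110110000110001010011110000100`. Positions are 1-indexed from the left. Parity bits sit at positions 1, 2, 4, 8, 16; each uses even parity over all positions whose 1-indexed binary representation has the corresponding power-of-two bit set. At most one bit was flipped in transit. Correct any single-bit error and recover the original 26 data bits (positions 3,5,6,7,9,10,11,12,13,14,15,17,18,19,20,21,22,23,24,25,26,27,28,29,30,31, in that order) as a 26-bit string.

11100011000010010110000100

s1: b1⊕b3⊕b5⊕b7⊕b9⊕b11⊕b13⊕b15⊕b17⊕b19⊕b21⊕b23⊕b25⊕b27⊕b29⊕b31 = 0⊕1⊕1⊕0⊕0⊕1⊕0⊕0⊕0⊕0⊕1⊕1⊕0⊕0⊕1⊕0 = 0
s2: b2⊕b3⊕b6⊕b7⊕b10⊕b11⊕b14⊕b15⊕b18⊕b19⊕b22⊕b23⊕b26⊕b27⊕b30⊕b31 = 1⊕1⊕1⊕0⊕0⊕1⊕0⊕0⊕1⊕0⊕1⊕1⊕0⊕0⊕0⊕0 = 1
s4: b4⊕b5⊕b6⊕b7⊕b12⊕b13⊕b14⊕b15⊕b20⊕b21⊕b22⊕b23⊕b28⊕b29⊕b30⊕b31 = 0⊕1⊕1⊕0⊕1⊕0⊕0⊕0⊕0⊕1⊕1⊕1⊕0⊕1⊕0⊕0 = 1
s8: b8⊕b9⊕b10⊕b11⊕b12⊕b13⊕b14⊕b15⊕b24⊕b25⊕b26⊕b27⊕b28⊕b29⊕b30⊕b31 = 0⊕0⊕0⊕1⊕1⊕0⊕0⊕0⊕1⊕0⊕0⊕0⊕0⊕1⊕0⊕0 = 0
s16: b16⊕b17⊕b18⊕b19⊕b20⊕b21⊕b22⊕b23⊕b24⊕b25⊕b26⊕b27⊕b28⊕b29⊕b30⊕b31 = 1⊕0⊕1⊕0⊕0⊕1⊕1⊕1⊕1⊕0⊕0⊕0⊕0⊕1⊕0⊕0 = 1
Syndrome (s16...s1) = 10110 → position 22.
Flip bit 22: corrected codeword = 0110110000110001010010110000100
Data bits at positions 3,5,6,7,9,10,11,12,13,14,15,17,18,19,20,21,22,23,24,25,26,27,28,29,30,31: 11100011000010010110000100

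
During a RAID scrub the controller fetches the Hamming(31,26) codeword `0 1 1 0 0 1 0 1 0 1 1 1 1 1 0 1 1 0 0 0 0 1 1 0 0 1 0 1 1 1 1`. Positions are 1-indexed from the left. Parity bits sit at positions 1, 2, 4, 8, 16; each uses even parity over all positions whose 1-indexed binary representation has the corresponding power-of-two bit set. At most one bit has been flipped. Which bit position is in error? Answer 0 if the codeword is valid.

27

s1: b1⊕b3⊕b5⊕b7⊕b9⊕b11⊕b13⊕b15⊕b17⊕b19⊕b21⊕b23⊕b25⊕b27⊕b29⊕b31 = 0⊕1⊕0⊕0⊕0⊕1⊕1⊕0⊕1⊕0⊕0⊕1⊕0⊕0⊕1⊕1 = 1
s2: b2⊕b3⊕b6⊕b7⊕b10⊕b11⊕b14⊕b15⊕b18⊕b19⊕b22⊕b23⊕b26⊕b27⊕b30⊕b31 = 1⊕1⊕1⊕0⊕1⊕1⊕1⊕0⊕0⊕0⊕1⊕1⊕1⊕0⊕1⊕1 = 1
s4: b4⊕b5⊕b6⊕b7⊕b12⊕b13⊕b14⊕b15⊕b20⊕b21⊕b22⊕b23⊕b28⊕b29⊕b30⊕b31 = 0⊕0⊕1⊕0⊕1⊕1⊕1⊕0⊕0⊕0⊕1⊕1⊕1⊕1⊕1⊕1 = 0
s8: b8⊕b9⊕b10⊕b11⊕b12⊕b13⊕b14⊕b15⊕b24⊕b25⊕b26⊕b27⊕b28⊕b29⊕b30⊕b31 = 1⊕0⊕1⊕1⊕1⊕1⊕1⊕0⊕0⊕0⊕1⊕0⊕1⊕1⊕1⊕1 = 1
s16: b16⊕b17⊕b18⊕b19⊕b20⊕b21⊕b22⊕b23⊕b24⊕b25⊕b26⊕b27⊕b28⊕b29⊕b30⊕b31 = 1⊕1⊕0⊕0⊕0⊕0⊕1⊕1⊕0⊕0⊕1⊕0⊕1⊕1⊕1⊕1 = 1
Syndrome (s16...s1) = 11011 → position 27.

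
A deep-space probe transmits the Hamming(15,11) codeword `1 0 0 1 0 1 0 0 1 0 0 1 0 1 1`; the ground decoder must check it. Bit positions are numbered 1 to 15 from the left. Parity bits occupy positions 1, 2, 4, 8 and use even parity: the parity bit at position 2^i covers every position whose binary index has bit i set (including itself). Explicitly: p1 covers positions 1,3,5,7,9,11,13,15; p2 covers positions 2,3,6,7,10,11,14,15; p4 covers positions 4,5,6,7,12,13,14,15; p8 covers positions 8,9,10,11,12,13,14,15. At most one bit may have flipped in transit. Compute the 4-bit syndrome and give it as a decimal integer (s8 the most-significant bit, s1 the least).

7

s1: b1⊕b3⊕b5⊕b7⊕b9⊕b11⊕b13⊕b15 = 1⊕0⊕0⊕0⊕1⊕0⊕0⊕1 = 1
s2: b2⊕b3⊕b6⊕b7⊕b10⊕b11⊕b14⊕b15 = 0⊕0⊕1⊕0⊕0⊕0⊕1⊕1 = 1
s4: b4⊕b5⊕b6⊕b7⊕b12⊕b13⊕b14⊕b15 = 1⊕0⊕1⊕0⊕1⊕0⊕1⊕1 = 1
s8: b8⊕b9⊕b10⊕b11⊕b12⊕b13⊕b14⊕b15 = 0⊕1⊕0⊕0⊕1⊕0⊕1⊕1 = 0
Syndrome (s8...s1) = 0111 → position 7.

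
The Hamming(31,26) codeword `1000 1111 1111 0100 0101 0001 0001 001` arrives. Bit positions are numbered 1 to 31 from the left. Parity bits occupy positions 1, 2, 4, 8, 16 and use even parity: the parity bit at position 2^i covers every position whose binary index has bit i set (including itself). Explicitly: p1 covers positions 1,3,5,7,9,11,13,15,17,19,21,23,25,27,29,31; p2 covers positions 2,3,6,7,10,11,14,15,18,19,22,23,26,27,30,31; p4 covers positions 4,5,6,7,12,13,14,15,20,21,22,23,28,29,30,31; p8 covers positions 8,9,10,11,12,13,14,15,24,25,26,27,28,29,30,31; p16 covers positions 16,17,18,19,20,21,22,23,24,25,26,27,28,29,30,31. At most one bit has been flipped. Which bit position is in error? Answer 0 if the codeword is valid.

26

s1: b1⊕b3⊕b5⊕b7⊕b9⊕b11⊕b13⊕b15⊕b17⊕b19⊕b21⊕b23⊕b25⊕b27⊕b29⊕b31 = 1⊕0⊕1⊕1⊕1⊕1⊕0⊕0⊕0⊕0⊕0⊕0⊕0⊕0⊕0⊕1 = 0
s2: b2⊕b3⊕b6⊕b7⊕b10⊕b11⊕b14⊕b15⊕b18⊕b19⊕b22⊕b23⊕b26⊕b27⊕b30⊕b31 = 0⊕0⊕1⊕1⊕1⊕1⊕1⊕0⊕1⊕0⊕0⊕0⊕0⊕0⊕0⊕1 = 1
s4: b4⊕b5⊕b6⊕b7⊕b12⊕b13⊕b14⊕b15⊕b20⊕b21⊕b22⊕b23⊕b28⊕b29⊕b30⊕b31 = 0⊕1⊕1⊕1⊕1⊕0⊕1⊕0⊕1⊕0⊕0⊕0⊕1⊕0⊕0⊕1 = 0
s8: b8⊕b9⊕b10⊕b11⊕b12⊕b13⊕b14⊕b15⊕b24⊕b25⊕b26⊕b27⊕b28⊕b29⊕b30⊕b31 = 1⊕1⊕1⊕1⊕1⊕0⊕1⊕0⊕1⊕0⊕0⊕0⊕1⊕0⊕0⊕1 = 1
s16: b16⊕b17⊕b18⊕b19⊕b20⊕b21⊕b22⊕b23⊕b24⊕b25⊕b26⊕b27⊕b28⊕b29⊕b30⊕b31 = 0⊕0⊕1⊕0⊕1⊕0⊕0⊕0⊕1⊕0⊕0⊕0⊕1⊕0⊕0⊕1 = 1
Syndrome (s16...s1) = 11010 → position 26.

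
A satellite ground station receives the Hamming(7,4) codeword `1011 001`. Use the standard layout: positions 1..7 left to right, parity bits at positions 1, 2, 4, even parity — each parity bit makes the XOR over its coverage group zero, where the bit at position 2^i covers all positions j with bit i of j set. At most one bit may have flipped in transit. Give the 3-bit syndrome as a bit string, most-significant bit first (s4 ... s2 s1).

s1: b1⊕b3⊕b5⊕b7 = 1⊕1⊕0⊕1 = 1
s2: b2⊕b3⊕b6⊕b7 = 0⊕1⊕0⊕1 = 0
s4: b4⊕b5⊕b6⊕b7 = 1⊕0⊕0⊕1 = 0
Syndrome (s4...s1) = 001 → position 1.

001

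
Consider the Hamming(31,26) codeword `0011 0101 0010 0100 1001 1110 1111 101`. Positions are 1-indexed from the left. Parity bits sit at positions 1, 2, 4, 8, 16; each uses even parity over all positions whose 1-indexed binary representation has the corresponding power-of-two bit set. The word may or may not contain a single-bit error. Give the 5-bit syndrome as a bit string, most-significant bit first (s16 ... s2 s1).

11011

s1: b1⊕b3⊕b5⊕b7⊕b9⊕b11⊕b13⊕b15⊕b17⊕b19⊕b21⊕b23⊕b25⊕b27⊕b29⊕b31 = 0⊕1⊕0⊕0⊕0⊕1⊕0⊕0⊕1⊕0⊕1⊕1⊕1⊕1⊕1⊕1 = 1
s2: b2⊕b3⊕b6⊕b7⊕b10⊕b11⊕b14⊕b15⊕b18⊕b19⊕b22⊕b23⊕b26⊕b27⊕b30⊕b31 = 0⊕1⊕1⊕0⊕0⊕1⊕1⊕0⊕0⊕0⊕1⊕1⊕1⊕1⊕0⊕1 = 1
s4: b4⊕b5⊕b6⊕b7⊕b12⊕b13⊕b14⊕b15⊕b20⊕b21⊕b22⊕b23⊕b28⊕b29⊕b30⊕b31 = 1⊕0⊕1⊕0⊕0⊕0⊕1⊕0⊕1⊕1⊕1⊕1⊕1⊕1⊕0⊕1 = 0
s8: b8⊕b9⊕b10⊕b11⊕b12⊕b13⊕b14⊕b15⊕b24⊕b25⊕b26⊕b27⊕b28⊕b29⊕b30⊕b31 = 1⊕0⊕0⊕1⊕0⊕0⊕1⊕0⊕0⊕1⊕1⊕1⊕1⊕1⊕0⊕1 = 1
s16: b16⊕b17⊕b18⊕b19⊕b20⊕b21⊕b22⊕b23⊕b24⊕b25⊕b26⊕b27⊕b28⊕b29⊕b30⊕b31 = 0⊕1⊕0⊕0⊕1⊕1⊕1⊕1⊕0⊕1⊕1⊕1⊕1⊕1⊕0⊕1 = 1
Syndrome (s16...s1) = 11011 → position 27.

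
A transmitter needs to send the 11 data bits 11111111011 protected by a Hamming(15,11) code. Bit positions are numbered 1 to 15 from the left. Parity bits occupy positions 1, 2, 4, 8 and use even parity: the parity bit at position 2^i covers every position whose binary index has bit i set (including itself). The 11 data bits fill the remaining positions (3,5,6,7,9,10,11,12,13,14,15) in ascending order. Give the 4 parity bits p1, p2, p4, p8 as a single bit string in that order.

0100

Place data bits at non-power-of-two positions: b3=1, b5=1, b6=1, b7=1, b9=1, b10=1, b11=1, b12=1, b13=0, b14=1, b15=1.
p1 = XOR of data positions {3,5,7,9,11,13,15} = 1⊕1⊕1⊕1⊕1⊕0⊕1 = 0
p2 = XOR of data positions {3,6,7,10,11,14,15} = 1⊕1⊕1⊕1⊕1⊕1⊕1 = 1
p4 = XOR of data positions {5,6,7,12,13,14,15} = 1⊕1⊕1⊕1⊕0⊕1⊕1 = 0
p8 = XOR of data positions {9,10,11,12,13,14,15} = 1⊕1⊕1⊕1⊕0⊕1⊕1 = 0
Parity bits p1,p2,p4,p8 = 0100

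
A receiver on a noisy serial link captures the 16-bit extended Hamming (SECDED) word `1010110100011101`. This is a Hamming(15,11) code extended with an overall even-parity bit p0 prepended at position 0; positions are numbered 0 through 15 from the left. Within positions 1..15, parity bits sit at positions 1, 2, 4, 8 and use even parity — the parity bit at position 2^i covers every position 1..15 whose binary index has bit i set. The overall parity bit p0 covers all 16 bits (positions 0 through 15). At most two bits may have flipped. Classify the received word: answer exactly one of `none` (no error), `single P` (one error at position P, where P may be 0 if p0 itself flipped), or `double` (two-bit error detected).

single 1

s1: b1⊕b3⊕b5⊕b7⊕b9⊕b11⊕b13⊕b15 = 0⊕0⊕1⊕1⊕0⊕1⊕1⊕1 = 1
s2: b2⊕b3⊕b6⊕b7⊕b10⊕b11⊕b14⊕b15 = 1⊕0⊕0⊕1⊕0⊕1⊕0⊕1 = 0
s4: b4⊕b5⊕b6⊕b7⊕b12⊕b13⊕b14⊕b15 = 1⊕1⊕0⊕1⊕1⊕1⊕0⊕1 = 0
s8: b8⊕b9⊕b10⊕b11⊕b12⊕b13⊕b14⊕b15 = 0⊕0⊕0⊕1⊕1⊕1⊕0⊕1 = 0
Syndrome (s8...s1) = 0001 → position 1.
Overall parity (XOR of all 16 bits, including p0): 1⊕0⊕1⊕0⊕1⊕1⊕0⊕1⊕0⊕0⊕0⊕1⊕1⊕1⊕0⊕1 = 1
Overall=1, syndrome position=1 → single-bit error at position 1.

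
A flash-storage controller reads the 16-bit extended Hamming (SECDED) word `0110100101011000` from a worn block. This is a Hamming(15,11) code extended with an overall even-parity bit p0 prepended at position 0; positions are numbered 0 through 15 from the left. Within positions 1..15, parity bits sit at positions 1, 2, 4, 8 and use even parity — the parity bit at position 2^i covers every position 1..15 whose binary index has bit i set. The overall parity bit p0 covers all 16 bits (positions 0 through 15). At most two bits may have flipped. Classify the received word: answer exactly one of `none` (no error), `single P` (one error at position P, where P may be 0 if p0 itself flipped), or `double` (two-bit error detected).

s1: b1⊕b3⊕b5⊕b7⊕b9⊕b11⊕b13⊕b15 = 1⊕0⊕0⊕1⊕1⊕1⊕0⊕0 = 0
s2: b2⊕b3⊕b6⊕b7⊕b10⊕b11⊕b14⊕b15 = 1⊕0⊕0⊕1⊕0⊕1⊕0⊕0 = 1
s4: b4⊕b5⊕b6⊕b7⊕b12⊕b13⊕b14⊕b15 = 1⊕0⊕0⊕1⊕1⊕0⊕0⊕0 = 1
s8: b8⊕b9⊕b10⊕b11⊕b12⊕b13⊕b14⊕b15 = 0⊕1⊕0⊕1⊕1⊕0⊕0⊕0 = 1
Syndrome (s8...s1) = 1110 → position 14.
Overall parity (XOR of all 16 bits, including p0): 0⊕1⊕1⊕0⊕1⊕0⊕0⊕1⊕0⊕1⊕0⊕1⊕1⊕0⊕0⊕0 = 1
Overall=1, syndrome position=14 → single-bit error at position 14.

single 14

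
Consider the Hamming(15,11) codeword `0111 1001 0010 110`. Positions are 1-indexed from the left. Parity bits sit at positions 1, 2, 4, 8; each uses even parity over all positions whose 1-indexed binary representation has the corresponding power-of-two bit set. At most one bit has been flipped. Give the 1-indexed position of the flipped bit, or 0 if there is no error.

s1: b1⊕b3⊕b5⊕b7⊕b9⊕b11⊕b13⊕b15 = 0⊕1⊕1⊕0⊕0⊕1⊕1⊕0 = 0
s2: b2⊕b3⊕b6⊕b7⊕b10⊕b11⊕b14⊕b15 = 1⊕1⊕0⊕0⊕0⊕1⊕1⊕0 = 0
s4: b4⊕b5⊕b6⊕b7⊕b12⊕b13⊕b14⊕b15 = 1⊕1⊕0⊕0⊕0⊕1⊕1⊕0 = 0
s8: b8⊕b9⊕b10⊕b11⊕b12⊕b13⊕b14⊕b15 = 1⊕0⊕0⊕1⊕0⊕1⊕1⊕0 = 0
Syndrome (s8...s1) = 0000 → position 0 (no error).

0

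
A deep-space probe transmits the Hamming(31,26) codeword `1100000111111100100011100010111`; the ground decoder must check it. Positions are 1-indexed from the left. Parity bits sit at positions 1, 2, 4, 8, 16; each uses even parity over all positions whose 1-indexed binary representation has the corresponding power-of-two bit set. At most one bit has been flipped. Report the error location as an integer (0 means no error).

s1: b1⊕b3⊕b5⊕b7⊕b9⊕b11⊕b13⊕b15⊕b17⊕b19⊕b21⊕b23⊕b25⊕b27⊕b29⊕b31 = 1⊕0⊕0⊕0⊕1⊕1⊕1⊕0⊕1⊕0⊕1⊕1⊕0⊕1⊕1⊕1 = 0
s2: b2⊕b3⊕b6⊕b7⊕b10⊕b11⊕b14⊕b15⊕b18⊕b19⊕b22⊕b23⊕b26⊕b27⊕b30⊕b31 = 1⊕0⊕0⊕0⊕1⊕1⊕1⊕0⊕0⊕0⊕1⊕1⊕0⊕1⊕1⊕1 = 1
s4: b4⊕b5⊕b6⊕b7⊕b12⊕b13⊕b14⊕b15⊕b20⊕b21⊕b22⊕b23⊕b28⊕b29⊕b30⊕b31 = 0⊕0⊕0⊕0⊕1⊕1⊕1⊕0⊕0⊕1⊕1⊕1⊕0⊕1⊕1⊕1 = 1
s8: b8⊕b9⊕b10⊕b11⊕b12⊕b13⊕b14⊕b15⊕b24⊕b25⊕b26⊕b27⊕b28⊕b29⊕b30⊕b31 = 1⊕1⊕1⊕1⊕1⊕1⊕1⊕0⊕0⊕0⊕0⊕1⊕0⊕1⊕1⊕1 = 1
s16: b16⊕b17⊕b18⊕b19⊕b20⊕b21⊕b22⊕b23⊕b24⊕b25⊕b26⊕b27⊕b28⊕b29⊕b30⊕b31 = 0⊕1⊕0⊕0⊕0⊕1⊕1⊕1⊕0⊕0⊕0⊕1⊕0⊕1⊕1⊕1 = 0
Syndrome (s16...s1) = 01110 → position 14.

14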